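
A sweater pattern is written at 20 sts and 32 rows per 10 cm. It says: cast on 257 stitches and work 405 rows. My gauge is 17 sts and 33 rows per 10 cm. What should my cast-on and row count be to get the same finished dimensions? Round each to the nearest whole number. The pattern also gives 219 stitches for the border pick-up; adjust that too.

Cast on 218 stitches; work 418 rows; border pick-up 186 stitches.

Stitches: 257 × 17/20 = 218.45 → 218.
Rows: 405 × 33/32 = 417.66 → 418.
border pick-up: 219 × 17/20 = 186.15 → 186.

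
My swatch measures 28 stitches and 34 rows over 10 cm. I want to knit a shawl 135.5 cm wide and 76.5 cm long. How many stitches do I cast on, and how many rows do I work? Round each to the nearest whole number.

Cast on 379 stitches and work 260 rows.

Stitch gauge = 28/10 = 2.8 sts/cm; 135.5 × 2.8 = 379.40 → 379 sts.
Row gauge = 34/10 = 3.4 rows/cm; 76.5 × 3.4 = 260.10 → 260 rows.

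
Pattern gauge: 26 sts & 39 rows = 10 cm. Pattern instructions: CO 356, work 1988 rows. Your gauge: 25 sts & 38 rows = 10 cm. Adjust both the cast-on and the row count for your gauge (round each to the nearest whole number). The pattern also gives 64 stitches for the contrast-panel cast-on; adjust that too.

Stitches: 356 × 25/26 = 342.31 → 342.
Rows: 1988 × 38/39 = 1937.03 → 1937.
contrast-panel cast-on: 64 × 25/26 = 61.54 → 62.

Cast on 342 stitches; work 1937 rows; contrast-panel cast-on 62 stitches.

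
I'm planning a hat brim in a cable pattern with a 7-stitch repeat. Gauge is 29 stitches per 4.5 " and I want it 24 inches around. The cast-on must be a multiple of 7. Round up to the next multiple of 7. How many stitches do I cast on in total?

Cast on 161 stitches.

29 / 4.5 = 6.444 sts per inch.
24 × 6.444 = 154.67 sts.
Next multiple of 7: 161.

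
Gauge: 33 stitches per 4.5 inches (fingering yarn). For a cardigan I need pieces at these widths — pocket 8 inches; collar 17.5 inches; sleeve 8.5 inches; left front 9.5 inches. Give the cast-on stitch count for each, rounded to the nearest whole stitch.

pocket 59; collar 128; sleeve 62; left front 70.

Rate = 33/4.5 = 7.333 sts per in.
pocket: 8 × 7.333 = 58.67 → 59.
collar: 17.5 × 7.333 = 128.33 → 128.
sleeve: 8.5 × 7.333 = 62.33 → 62.
left front: 9.5 × 7.333 = 69.67 → 70.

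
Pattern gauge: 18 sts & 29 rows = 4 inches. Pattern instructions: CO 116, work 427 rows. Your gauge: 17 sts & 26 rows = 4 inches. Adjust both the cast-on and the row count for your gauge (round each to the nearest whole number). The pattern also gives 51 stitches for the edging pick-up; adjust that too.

Cast on 110 stitches; work 383 rows; edging pick-up 48 stitches.

Stitches: 116 × 17/18 = 109.56 → 110.
Rows: 427 × 26/29 = 382.83 → 383.
edging pick-up: 51 × 17/18 = 48.17 → 48.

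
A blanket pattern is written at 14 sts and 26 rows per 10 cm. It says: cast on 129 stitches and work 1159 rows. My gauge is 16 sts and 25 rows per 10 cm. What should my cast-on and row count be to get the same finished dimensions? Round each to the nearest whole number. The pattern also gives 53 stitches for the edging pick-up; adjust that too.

Stitches: 129 × 16/14 = 147.43 → 147.
Rows: 1159 × 25/26 = 1114.42 → 1114.
edging pick-up: 53 × 16/14 = 60.57 → 61.

Cast on 147 stitches; work 1114 rows; edging pick-up 61 stitches.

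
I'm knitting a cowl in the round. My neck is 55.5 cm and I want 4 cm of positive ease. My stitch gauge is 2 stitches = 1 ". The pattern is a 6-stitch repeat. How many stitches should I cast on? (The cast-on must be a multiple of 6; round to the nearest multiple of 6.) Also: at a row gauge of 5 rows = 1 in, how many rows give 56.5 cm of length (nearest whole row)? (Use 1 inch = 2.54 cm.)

Cast on 48 stitches; work 111 rows.

Finished = 55.5 + 4 = 59.5 cm.
59.5 cm × 1/2.54 = 23.43 inches.
2/1 = 2 sts per in; 23.43 × 2 = 46.85 sts.
Nearest multiple of 6 → 48.
56.5 cm = 22.24 inches; × 5 = 111.22 → 111 rows.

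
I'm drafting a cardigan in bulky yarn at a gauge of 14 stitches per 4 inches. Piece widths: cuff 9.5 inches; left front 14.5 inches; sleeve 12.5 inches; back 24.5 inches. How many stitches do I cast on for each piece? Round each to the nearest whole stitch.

cuff 33; left front 51; sleeve 44; back 86.

Rate = 14/4 = 3.5 sts per in.
cuff: 9.5 × 3.5 = 33.25 → 33.
left front: 14.5 × 3.5 = 50.75 → 51.
sleeve: 12.5 × 3.5 = 43.75 → 44.
back: 24.5 × 3.5 = 85.75 → 86.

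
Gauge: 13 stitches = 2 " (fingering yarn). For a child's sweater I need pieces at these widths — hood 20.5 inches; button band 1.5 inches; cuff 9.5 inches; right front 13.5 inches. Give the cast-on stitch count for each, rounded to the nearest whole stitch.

hood 133; button band 10; cuff 62; right front 88.

Rate = 13/2 = 6.5 sts per in.
hood: 20.5 × 6.5 = 133.25 → 133.
button band: 1.5 × 6.5 = 9.75 → 10.
cuff: 9.5 × 6.5 = 61.75 → 62.
right front: 13.5 × 6.5 = 87.75 → 88.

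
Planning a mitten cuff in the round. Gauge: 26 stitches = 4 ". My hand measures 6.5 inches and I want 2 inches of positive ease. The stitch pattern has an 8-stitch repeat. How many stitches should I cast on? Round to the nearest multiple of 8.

Finished = 6.5 + 2 = 8.5 inches.
26 / 4 = 6.5 sts/in.
8.5 × 6.5 = 55.25 sts.
Nearest multiple of 8: 56.

56 stitches.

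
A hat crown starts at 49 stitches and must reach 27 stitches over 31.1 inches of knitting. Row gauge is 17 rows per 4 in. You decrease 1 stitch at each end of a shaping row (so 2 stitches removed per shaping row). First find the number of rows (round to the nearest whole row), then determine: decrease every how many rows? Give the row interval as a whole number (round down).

Decrease every 12th row.

Rows = 31.1 × 4.25 = 132.2 → 132 rows.
Stitches to remove: 22 → 11 shaping rows (at 2 st each).
132 / 11 = 12.00 → every 12 rows.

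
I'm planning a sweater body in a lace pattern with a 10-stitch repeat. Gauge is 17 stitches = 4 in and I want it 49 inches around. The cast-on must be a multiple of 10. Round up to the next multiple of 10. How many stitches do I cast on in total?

17 / 4 = 4.25 sts per inch.
49 × 4.25 = 208.25 sts.
Next multiple of 10: 210.

CO 210 sts.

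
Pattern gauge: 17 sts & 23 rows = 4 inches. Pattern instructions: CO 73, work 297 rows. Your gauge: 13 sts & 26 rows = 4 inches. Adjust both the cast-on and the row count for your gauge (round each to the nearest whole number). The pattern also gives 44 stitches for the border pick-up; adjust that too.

Cast on 56 stitches; work 336 rows; border pick-up 34 stitches.

Stitches: 73 × 13/17 = 55.82 → 56.
Rows: 297 × 26/23 = 335.74 → 336.
border pick-up: 44 × 13/17 = 33.65 → 34.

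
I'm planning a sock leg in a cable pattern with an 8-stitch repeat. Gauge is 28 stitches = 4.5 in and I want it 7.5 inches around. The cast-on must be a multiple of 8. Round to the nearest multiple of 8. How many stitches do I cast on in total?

28 / 4.5 = 6.222 sts per inch.
7.5 × 6.222 = 46.67 sts.
Nearest multiple of 8: 48.

48 stitches.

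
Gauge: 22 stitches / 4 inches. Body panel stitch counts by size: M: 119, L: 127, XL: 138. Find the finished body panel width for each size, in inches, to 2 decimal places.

22/4 = 5.5 sts per in.
M: 119 / 5.5 = 21.636 → 21.64 in.
L: 127 / 5.5 = 23.091 → 23.09 in.
XL: 138 / 5.5 = 25.091 → 25.09 in.

M 21.64 inches; L 23.09 inches; XL 25.09 inches.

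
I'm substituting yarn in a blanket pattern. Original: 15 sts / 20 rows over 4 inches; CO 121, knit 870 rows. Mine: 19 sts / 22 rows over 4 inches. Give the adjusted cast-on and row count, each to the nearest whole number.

Stitches: 121 × 19/15 = 153.27 → 153.
Rows: 870 × 22/20 = 957.00 → 957.

Cast on 153 stitches; work 957 rows.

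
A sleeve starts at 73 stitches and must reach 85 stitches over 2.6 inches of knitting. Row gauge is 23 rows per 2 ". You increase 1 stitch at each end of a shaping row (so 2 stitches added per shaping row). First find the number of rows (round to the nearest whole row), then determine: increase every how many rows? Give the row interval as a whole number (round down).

Increase every 5th row.

Rows = 2.6 × 11.5 = 29.9 → 30 rows.
Stitches to add: 12 → 6 shaping rows (at 2 st each).
30 / 6 = 5.00 → every 5 rows.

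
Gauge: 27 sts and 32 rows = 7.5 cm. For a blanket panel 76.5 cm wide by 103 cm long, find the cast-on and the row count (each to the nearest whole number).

Cast on 275 stitches and work 439 rows.

Stitch gauge = 27/7.5 = 3.6 sts/cm; 76.5 × 3.6 = 275.40 → 275 sts.
Row gauge = 32/7.5 = 4.267 rows/cm; 103 × 4.267 = 439.47 → 439 rows.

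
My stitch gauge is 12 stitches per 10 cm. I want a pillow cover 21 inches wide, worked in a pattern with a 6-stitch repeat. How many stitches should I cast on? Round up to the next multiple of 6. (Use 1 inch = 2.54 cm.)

21 in = 21 × 2.54 = 53.34 cm.
12 / 10 = 1.2 sts/cm.
53.34 × 1.2 = 64.01 sts.
→ 66.

66 stitches.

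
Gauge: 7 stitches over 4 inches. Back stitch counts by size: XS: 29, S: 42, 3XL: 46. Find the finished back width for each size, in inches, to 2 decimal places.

XS 16.57 inches; S 24.00 inches; 3XL 26.29 inches.

7/4 = 1.75 sts per in.
XS: 29 / 1.75 = 16.571 → 16.57 in.
S: 42 / 1.75 = 24.000 → 24.00 in.
3XL: 46 / 1.75 = 26.286 → 26.29 in.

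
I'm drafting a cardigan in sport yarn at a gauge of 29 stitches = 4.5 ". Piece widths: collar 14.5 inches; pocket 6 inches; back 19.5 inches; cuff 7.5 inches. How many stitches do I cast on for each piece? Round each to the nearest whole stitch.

Rate = 29/4.5 = 6.444 sts per in.
collar: 14.5 × 6.444 = 93.44 → 93.
pocket: 6 × 6.444 = 38.67 → 39.
back: 19.5 × 6.444 = 125.67 → 126.
cuff: 7.5 × 6.444 = 48.33 → 48.

collar 93; pocket 39; back 126; cuff 48.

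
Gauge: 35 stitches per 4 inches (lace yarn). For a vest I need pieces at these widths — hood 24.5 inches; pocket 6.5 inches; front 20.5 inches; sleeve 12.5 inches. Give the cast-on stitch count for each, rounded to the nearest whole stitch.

hood 214; pocket 57; front 179; sleeve 109.

Rate = 35/4 = 8.75 sts per in.
hood: 24.5 × 8.75 = 214.38 → 214.
pocket: 6.5 × 8.75 = 56.88 → 57.
front: 20.5 × 8.75 = 179.38 → 179.
sleeve: 12.5 × 8.75 = 109.38 → 109.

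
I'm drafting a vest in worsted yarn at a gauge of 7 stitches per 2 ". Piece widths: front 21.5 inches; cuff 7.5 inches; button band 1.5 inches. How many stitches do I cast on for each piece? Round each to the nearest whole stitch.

front 75; cuff 26; button band 5.

Rate = 7/2 = 3.5 sts per in.
front: 21.5 × 3.5 = 75.25 → 75.
cuff: 7.5 × 3.5 = 26.25 → 26.
button band: 1.5 × 3.5 = 5.25 → 5.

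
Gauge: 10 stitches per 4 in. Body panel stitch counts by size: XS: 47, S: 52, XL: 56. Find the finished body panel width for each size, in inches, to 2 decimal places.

10/4 = 2.5 sts per in.
XS: 47 / 2.5 = 18.800 → 18.80 in.
S: 52 / 2.5 = 20.800 → 20.80 in.
XL: 56 / 2.5 = 22.400 → 22.40 in.

XS 18.80 inches; S 20.80 inches; XL 22.40 inches.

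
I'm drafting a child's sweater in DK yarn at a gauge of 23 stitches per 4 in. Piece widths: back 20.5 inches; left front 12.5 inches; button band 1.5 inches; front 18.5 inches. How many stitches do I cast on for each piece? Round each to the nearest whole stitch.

back 118; left front 72; button band 9; front 106.

Rate = 23/4 = 5.75 sts per in.
back: 20.5 × 5.75 = 117.88 → 118.
left front: 12.5 × 5.75 = 71.88 → 72.
button band: 1.5 × 5.75 = 8.62 → 9.
front: 18.5 × 5.75 = 106.38 → 106.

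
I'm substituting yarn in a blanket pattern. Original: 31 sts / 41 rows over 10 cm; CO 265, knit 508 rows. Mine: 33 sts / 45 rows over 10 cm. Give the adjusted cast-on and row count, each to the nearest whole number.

Stitches: 265 × 33/31 = 282.10 → 282.
Rows: 508 × 45/41 = 557.56 → 558.

Cast on 282 stitches; work 558 rows.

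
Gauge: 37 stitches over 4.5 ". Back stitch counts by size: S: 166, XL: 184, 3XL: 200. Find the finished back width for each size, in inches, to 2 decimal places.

37/4.5 = 8.222 sts per in.
S: 166 / 8.222 = 20.189 → 20.19 in.
XL: 184 / 8.222 = 22.378 → 22.38 in.
3XL: 200 / 8.222 = 24.324 → 24.32 in.

S 20.19 inches; XL 22.38 inches; 3XL 24.32 inches.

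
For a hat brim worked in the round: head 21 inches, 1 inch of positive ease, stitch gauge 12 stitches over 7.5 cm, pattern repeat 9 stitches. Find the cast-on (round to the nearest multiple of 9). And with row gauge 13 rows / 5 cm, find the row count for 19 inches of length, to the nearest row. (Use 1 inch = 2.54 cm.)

Finished = 21 + 1 = 22 inches.
22 inches × 2.54 = 55.88 cm.
12/7.5 = 1.6 sts per cm; 55.88 × 1.6 = 89.41 sts.
Nearest multiple of 9 → 90.
19 inches = 48.26 cm; × 2.6 = 125.48 → 125 rows.

Cast on 90 stitches; work 125 rows.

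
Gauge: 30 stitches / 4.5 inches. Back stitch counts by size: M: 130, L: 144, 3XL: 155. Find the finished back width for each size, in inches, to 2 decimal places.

M 19.50 inches; L 21.60 inches; 3XL 23.25 inches.

30/4.5 = 6.667 sts per in.
M: 130 / 6.667 = 19.500 → 19.50 in.
L: 144 / 6.667 = 21.600 → 21.60 in.
3XL: 155 / 6.667 = 23.250 → 23.25 in.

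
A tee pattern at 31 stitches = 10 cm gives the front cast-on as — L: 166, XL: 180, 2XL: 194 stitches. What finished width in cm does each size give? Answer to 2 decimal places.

31/10 = 3.1 sts per cm.
L: 166 / 3.1 = 53.548 → 53.55 cm.
XL: 180 / 3.1 = 58.065 → 58.06 cm.
2XL: 194 / 3.1 = 62.581 → 62.58 cm.

L 53.55 cm; XL 58.06 cm; 2XL 62.58 cm.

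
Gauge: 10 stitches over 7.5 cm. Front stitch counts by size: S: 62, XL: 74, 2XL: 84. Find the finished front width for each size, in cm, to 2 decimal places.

S 46.50 cm; XL 55.50 cm; 2XL 63.00 cm.

10/7.5 = 1.333 sts per cm.
S: 62 / 1.333 = 46.500 → 46.50 cm.
XL: 74 / 1.333 = 55.500 → 55.50 cm.
2XL: 84 / 1.333 = 63.000 → 63.00 cm.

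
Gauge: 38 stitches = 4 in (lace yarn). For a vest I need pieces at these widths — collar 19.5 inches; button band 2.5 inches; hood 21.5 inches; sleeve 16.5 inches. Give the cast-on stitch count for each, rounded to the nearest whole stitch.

Rate = 38/4 = 9.5 sts per in.
collar: 19.5 × 9.5 = 185.25 → 185.
button band: 2.5 × 9.5 = 23.75 → 24.
hood: 21.5 × 9.5 = 204.25 → 204.
sleeve: 16.5 × 9.5 = 156.75 → 157.

collar 185; button band 24; hood 204; sleeve 157.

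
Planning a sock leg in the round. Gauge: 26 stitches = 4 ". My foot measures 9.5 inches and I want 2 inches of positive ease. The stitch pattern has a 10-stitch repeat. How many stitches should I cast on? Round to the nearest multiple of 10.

Finished = 9.5 + 2 = 11.5 inches.
26 / 4 = 6.5 sts/in.
11.5 × 6.5 = 74.75 sts.
Nearest multiple of 10: 70.

70 stitches.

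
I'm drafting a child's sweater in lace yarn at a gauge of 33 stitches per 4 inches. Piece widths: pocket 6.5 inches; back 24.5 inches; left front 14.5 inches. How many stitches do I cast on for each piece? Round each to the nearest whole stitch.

pocket 54; back 202; left front 120.

Rate = 33/4 = 8.25 sts per in.
pocket: 6.5 × 8.25 = 53.62 → 54.
back: 24.5 × 8.25 = 202.12 → 202.
left front: 14.5 × 8.25 = 119.62 → 120.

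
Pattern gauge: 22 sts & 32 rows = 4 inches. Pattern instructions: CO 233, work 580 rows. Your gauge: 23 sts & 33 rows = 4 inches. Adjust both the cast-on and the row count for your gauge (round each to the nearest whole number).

Stitches: 233 × 23/22 = 243.59 → 244.
Rows: 580 × 33/32 = 598.12 → 598.

Cast on 244 stitches; work 598 rows.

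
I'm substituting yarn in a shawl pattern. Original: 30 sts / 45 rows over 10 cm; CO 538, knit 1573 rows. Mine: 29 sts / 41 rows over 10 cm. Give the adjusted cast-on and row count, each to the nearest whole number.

Stitches: 538 × 29/30 = 520.07 → 520.
Rows: 1573 × 41/45 = 1433.18 → 1433.

Cast on 520 stitches; work 1433 rows.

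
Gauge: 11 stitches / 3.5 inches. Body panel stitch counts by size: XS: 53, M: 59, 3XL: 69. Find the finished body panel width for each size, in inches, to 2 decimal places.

XS 16.86 inches; M 18.77 inches; 3XL 21.95 inches.

11/3.5 = 3.143 sts per in.
XS: 53 / 3.143 = 16.864 → 16.86 in.
M: 59 / 3.143 = 18.773 → 18.77 in.
3XL: 69 / 3.143 = 21.955 → 21.95 in.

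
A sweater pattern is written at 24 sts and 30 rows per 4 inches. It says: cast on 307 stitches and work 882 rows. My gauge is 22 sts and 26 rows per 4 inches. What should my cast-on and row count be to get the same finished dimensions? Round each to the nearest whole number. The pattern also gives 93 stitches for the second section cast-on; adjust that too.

Cast on 281 stitches; work 764 rows; second section cast-on 85 stitches.

Stitches: 307 × 22/24 = 281.42 → 281.
Rows: 882 × 26/30 = 764.40 → 764.
second section cast-on: 93 × 22/24 = 85.25 → 85.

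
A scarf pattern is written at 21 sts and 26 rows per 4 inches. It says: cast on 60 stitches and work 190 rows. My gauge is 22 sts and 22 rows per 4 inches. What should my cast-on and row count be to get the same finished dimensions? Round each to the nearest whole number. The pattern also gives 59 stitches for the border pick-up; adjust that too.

Stitches: 60 × 22/21 = 62.86 → 63.
Rows: 190 × 22/26 = 160.77 → 161.
border pick-up: 59 × 22/21 = 61.81 → 62.

Cast on 63 stitches; work 161 rows; border pick-up 62 stitches.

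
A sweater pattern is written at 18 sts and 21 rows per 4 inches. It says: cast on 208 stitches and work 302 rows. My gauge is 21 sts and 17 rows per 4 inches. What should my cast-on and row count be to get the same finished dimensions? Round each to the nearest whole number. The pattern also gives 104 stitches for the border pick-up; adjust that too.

Stitches: 208 × 21/18 = 242.67 → 243.
Rows: 302 × 17/21 = 244.48 → 244.
border pick-up: 104 × 21/18 = 121.33 → 121.

Cast on 243 stitches; work 244 rows; border pick-up 121 stitches.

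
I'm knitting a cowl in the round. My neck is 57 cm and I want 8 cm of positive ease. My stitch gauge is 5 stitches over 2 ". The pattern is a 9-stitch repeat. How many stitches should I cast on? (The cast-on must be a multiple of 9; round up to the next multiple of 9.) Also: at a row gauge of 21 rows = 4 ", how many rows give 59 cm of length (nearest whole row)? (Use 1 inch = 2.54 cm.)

Finished = 57 + 8 = 65 cm.
65 cm × 1/2.54 = 25.59 inches.
5/2 = 2.5 sts per in; 25.59 × 2.5 = 63.98 sts.
Next multiple of 9 → 72.
59 cm = 23.23 inches; × 5.25 = 121.95 → 122 rows.

Cast on 72 stitches; work 122 rows.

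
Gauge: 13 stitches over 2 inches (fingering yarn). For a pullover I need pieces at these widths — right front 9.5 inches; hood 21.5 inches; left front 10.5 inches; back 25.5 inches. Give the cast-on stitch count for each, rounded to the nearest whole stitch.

Rate = 13/2 = 6.5 sts per in.
right front: 9.5 × 6.5 = 61.75 → 62.
hood: 21.5 × 6.5 = 139.75 → 140.
left front: 10.5 × 6.5 = 68.25 → 68.
back: 25.5 × 6.5 = 165.75 → 166.

right front 62; hood 140; left front 68; back 166.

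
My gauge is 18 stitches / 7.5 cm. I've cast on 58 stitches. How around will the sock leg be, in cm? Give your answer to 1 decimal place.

18 stitches / 7.5 cm = 2.4 stitches per cm.
58 / 2.4 = 24.17 cm.

24.2 cm.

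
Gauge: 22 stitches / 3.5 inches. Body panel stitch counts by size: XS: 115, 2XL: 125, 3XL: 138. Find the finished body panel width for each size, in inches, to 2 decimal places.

XS 18.30 inches; 2XL 19.89 inches; 3XL 21.95 inches.

22/3.5 = 6.286 sts per in.
XS: 115 / 6.286 = 18.295 → 18.30 in.
2XL: 125 / 6.286 = 19.886 → 19.89 in.
3XL: 138 / 6.286 = 21.955 → 21.95 in.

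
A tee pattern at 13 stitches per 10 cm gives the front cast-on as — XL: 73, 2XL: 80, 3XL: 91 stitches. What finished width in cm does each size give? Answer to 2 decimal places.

13/10 = 1.3 sts per cm.
XL: 73 / 1.3 = 56.154 → 56.15 cm.
2XL: 80 / 1.3 = 61.538 → 61.54 cm.
3XL: 91 / 1.3 = 70.000 → 70.00 cm.

XL 56.15 cm; 2XL 61.54 cm; 3XL 70.00 cm.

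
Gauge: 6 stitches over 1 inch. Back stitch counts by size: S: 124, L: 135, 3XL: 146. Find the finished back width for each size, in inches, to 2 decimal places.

S 20.67 inches; L 22.50 inches; 3XL 24.33 inches.

6/1 = 6 sts per in.
S: 124 / 6 = 20.667 → 20.67 in.
L: 135 / 6 = 22.500 → 22.50 in.
3XL: 146 / 6 = 24.333 → 24.33 in.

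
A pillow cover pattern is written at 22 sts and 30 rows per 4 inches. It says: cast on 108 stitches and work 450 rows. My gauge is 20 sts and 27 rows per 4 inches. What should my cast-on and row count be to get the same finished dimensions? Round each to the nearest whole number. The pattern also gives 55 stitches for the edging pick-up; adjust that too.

Stitches: 108 × 20/22 = 98.18 → 98.
Rows: 450 × 27/30 = 405.00 → 405.
edging pick-up: 55 × 20/22 = 50.00 → 50.

Cast on 98 stitches; work 405 rows; edging pick-up 50 stitches.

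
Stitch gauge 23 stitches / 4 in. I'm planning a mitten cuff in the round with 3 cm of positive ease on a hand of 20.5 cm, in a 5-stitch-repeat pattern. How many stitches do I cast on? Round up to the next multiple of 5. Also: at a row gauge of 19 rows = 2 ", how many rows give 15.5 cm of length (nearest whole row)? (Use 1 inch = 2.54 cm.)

Finished = 20.5 + 3 = 23.5 cm.
23.5 cm × 1/2.54 = 9.25 inches.
23/4 = 5.75 sts per in; 9.25 × 5.75 = 53.20 sts.
Next multiple of 5 → 55.
15.5 cm = 6.10 inches; × 9.5 = 57.97 → 58 rows.

Cast on 55 stitches; work 58 rows.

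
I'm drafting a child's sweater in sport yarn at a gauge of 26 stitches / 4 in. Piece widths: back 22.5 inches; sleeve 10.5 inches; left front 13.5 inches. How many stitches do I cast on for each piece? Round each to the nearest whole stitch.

back 146; sleeve 68; left front 88.

Rate = 26/4 = 6.5 sts per in.
back: 22.5 × 6.5 = 146.25 → 146.
sleeve: 10.5 × 6.5 = 68.25 → 68.
left front: 13.5 × 6.5 = 87.75 → 88.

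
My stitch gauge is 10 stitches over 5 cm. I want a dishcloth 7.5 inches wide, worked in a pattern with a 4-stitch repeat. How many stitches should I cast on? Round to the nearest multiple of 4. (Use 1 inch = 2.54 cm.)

Cast on 40 stitches.

7.5 in = 7.5 × 2.54 = 19.05 cm.
10 / 5 = 2 sts/cm.
19.05 × 2 = 38.10 sts.
→ 40.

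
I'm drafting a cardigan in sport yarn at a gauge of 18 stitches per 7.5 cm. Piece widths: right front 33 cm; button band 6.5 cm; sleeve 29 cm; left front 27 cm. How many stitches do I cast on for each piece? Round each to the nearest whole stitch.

right front 79; button band 16; sleeve 70; left front 65.

Rate = 18/7.5 = 2.4 sts per cm.
right front: 33 × 2.4 = 79.20 → 79.
button band: 6.5 × 2.4 = 15.60 → 16.
sleeve: 29 × 2.4 = 69.60 → 70.
left front: 27 × 2.4 = 64.80 → 65.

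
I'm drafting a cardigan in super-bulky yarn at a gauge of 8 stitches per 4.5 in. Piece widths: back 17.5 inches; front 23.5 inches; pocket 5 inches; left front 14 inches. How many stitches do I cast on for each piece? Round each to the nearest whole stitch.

back 31; front 42; pocket 9; left front 25.

Rate = 8/4.5 = 1.778 sts per in.
back: 17.5 × 1.778 = 31.11 → 31.
front: 23.5 × 1.778 = 41.78 → 42.
pocket: 5 × 1.778 = 8.89 → 9.
left front: 14 × 1.778 = 24.89 → 25.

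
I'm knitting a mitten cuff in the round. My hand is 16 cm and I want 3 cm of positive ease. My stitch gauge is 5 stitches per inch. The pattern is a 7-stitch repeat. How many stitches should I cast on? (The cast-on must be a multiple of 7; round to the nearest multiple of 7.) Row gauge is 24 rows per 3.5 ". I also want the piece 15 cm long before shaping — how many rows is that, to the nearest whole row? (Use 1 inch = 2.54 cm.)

Cast on 35 stitches; work 40 rows.

Finished = 16 + 3 = 19 cm.
19 cm × 1/2.54 = 7.48 inches.
5/1 = 5 sts per in; 7.48 × 5 = 37.40 sts.
Nearest multiple of 7 → 35.
15 cm = 5.91 inches; × 6.857 = 40.49 → 40 rows.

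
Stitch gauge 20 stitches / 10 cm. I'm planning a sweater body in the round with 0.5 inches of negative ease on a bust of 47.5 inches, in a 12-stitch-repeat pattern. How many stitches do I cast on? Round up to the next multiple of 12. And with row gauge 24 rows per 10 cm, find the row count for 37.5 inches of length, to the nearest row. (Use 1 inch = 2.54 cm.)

Cast on 240 stitches; work 229 rows.

Finished = 47.5 − 0.5 = 47 inches.
47 inches × 2.54 = 119.38 cm.
20/10 = 2 sts per cm; 119.38 × 2 = 238.76 sts.
Next multiple of 12 → 240.
37.5 inches = 95.25 cm; × 2.4 = 228.60 → 229 rows.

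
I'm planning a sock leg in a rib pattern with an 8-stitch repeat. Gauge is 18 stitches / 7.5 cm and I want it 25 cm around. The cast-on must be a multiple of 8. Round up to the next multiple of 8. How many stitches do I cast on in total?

Cast on 64 stitches.

18 / 7.5 = 2.4 sts per cm.
25 × 2.4 = 60.00 sts.
Next multiple of 8: 64.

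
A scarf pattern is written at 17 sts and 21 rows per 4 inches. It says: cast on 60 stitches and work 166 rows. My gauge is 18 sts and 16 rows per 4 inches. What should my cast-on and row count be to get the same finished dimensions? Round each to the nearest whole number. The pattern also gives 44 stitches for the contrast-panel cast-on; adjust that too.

Cast on 64 stitches; work 126 rows; contrast-panel cast-on 47 stitches.

Stitches: 60 × 18/17 = 63.53 → 64.
Rows: 166 × 16/21 = 126.48 → 126.
contrast-panel cast-on: 44 × 18/17 = 46.59 → 47.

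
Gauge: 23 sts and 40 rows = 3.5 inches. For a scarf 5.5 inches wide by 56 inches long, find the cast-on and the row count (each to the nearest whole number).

Cast on 36 stitches and work 640 rows.

Stitch gauge = 23/3.5 = 6.571 sts/in; 5.5 × 6.571 = 36.14 → 36 sts.
Row gauge = 40/3.5 = 11.429 rows/in; 56 × 11.429 = 640.00 → 640 rows.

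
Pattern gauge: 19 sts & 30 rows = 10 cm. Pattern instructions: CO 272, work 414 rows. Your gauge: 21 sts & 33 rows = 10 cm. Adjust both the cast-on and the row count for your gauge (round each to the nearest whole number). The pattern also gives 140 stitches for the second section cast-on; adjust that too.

Stitches: 272 × 21/19 = 300.63 → 301.
Rows: 414 × 33/30 = 455.40 → 455.
second section cast-on: 140 × 21/19 = 154.74 → 155.

Cast on 301 stitches; work 455 rows; second section cast-on 155 stitches.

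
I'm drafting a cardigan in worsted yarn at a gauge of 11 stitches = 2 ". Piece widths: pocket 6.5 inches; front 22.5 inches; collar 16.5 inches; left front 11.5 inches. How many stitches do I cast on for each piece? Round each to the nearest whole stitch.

pocket 36; front 124; collar 91; left front 63.

Rate = 11/2 = 5.5 sts per in.
pocket: 6.5 × 5.5 = 35.75 → 36.
front: 22.5 × 5.5 = 123.75 → 124.
collar: 16.5 × 5.5 = 90.75 → 91.
left front: 11.5 × 5.5 = 63.25 → 63.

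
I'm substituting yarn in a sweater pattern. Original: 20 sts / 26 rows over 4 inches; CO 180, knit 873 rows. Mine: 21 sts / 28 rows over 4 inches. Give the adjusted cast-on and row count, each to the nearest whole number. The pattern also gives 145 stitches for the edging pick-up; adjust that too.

Cast on 189 stitches; work 940 rows; edging pick-up 152 stitches.

Stitches: 180 × 21/20 = 189.00 → 189.
Rows: 873 × 28/26 = 940.15 → 940.
edging pick-up: 145 × 21/20 = 152.25 → 152.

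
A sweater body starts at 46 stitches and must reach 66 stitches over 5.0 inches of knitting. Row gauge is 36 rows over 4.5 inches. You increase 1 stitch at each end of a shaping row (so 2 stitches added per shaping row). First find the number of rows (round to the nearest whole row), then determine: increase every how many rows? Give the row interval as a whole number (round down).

Rows = 5.0 × 8 = 40.0 → 40 rows.
Stitches to add: 20 → 10 shaping rows (at 2 st each).
40 / 10 = 4.00 → every 4 rows.

Increase every 4th row.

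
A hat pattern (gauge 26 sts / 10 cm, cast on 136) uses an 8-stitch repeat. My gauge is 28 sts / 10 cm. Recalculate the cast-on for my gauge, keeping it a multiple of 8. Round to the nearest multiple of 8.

144 stitches.

136 × 28 / 26 = 146.46.
Nearest multiple of 8: 144.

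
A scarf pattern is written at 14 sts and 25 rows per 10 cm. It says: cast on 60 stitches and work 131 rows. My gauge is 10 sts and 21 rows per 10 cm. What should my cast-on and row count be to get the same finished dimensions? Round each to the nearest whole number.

Stitches: 60 × 10/14 = 42.86 → 43.
Rows: 131 × 21/25 = 110.04 → 110.

Cast on 43 stitches; work 110 rows.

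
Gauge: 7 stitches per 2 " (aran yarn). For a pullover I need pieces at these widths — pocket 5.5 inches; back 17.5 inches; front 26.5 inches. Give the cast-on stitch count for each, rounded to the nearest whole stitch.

Rate = 7/2 = 3.5 sts per in.
pocket: 5.5 × 3.5 = 19.25 → 19.
back: 17.5 × 3.5 = 61.25 → 61.
front: 26.5 × 3.5 = 92.75 → 93.

pocket 19; back 61; front 93.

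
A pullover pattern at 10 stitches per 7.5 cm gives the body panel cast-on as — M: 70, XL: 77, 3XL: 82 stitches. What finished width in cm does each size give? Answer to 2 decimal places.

M 52.50 cm; XL 57.75 cm; 3XL 61.50 cm.

10/7.5 = 1.333 sts per cm.
M: 70 / 1.333 = 52.500 → 52.50 cm.
XL: 77 / 1.333 = 57.750 → 57.75 cm.
3XL: 82 / 1.333 = 61.500 → 61.50 cm.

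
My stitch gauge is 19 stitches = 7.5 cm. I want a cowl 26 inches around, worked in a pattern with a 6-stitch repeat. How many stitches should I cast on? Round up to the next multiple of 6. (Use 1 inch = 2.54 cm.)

26 in = 26 × 2.54 = 66.04 cm.
19 / 7.5 = 2.533 sts/cm.
66.04 × 2.533 = 167.30 sts.
→ 168.

Cast on 168 stitches.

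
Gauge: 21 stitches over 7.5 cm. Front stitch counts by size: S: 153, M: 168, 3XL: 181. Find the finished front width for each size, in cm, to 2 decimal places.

21/7.5 = 2.8 sts per cm.
S: 153 / 2.8 = 54.643 → 54.64 cm.
M: 168 / 2.8 = 60.000 → 60.00 cm.
3XL: 181 / 2.8 = 64.643 → 64.64 cm.

S 54.64 cm; M 60.00 cm; 3XL 64.64 cm.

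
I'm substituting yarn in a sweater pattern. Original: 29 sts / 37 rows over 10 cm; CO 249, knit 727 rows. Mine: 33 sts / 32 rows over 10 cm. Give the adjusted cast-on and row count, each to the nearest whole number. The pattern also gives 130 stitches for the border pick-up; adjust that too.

Stitches: 249 × 33/29 = 283.34 → 283.
Rows: 727 × 32/37 = 628.76 → 629.
border pick-up: 130 × 33/29 = 147.93 → 148.

Cast on 283 stitches; work 629 rows; border pick-up 148 stitches.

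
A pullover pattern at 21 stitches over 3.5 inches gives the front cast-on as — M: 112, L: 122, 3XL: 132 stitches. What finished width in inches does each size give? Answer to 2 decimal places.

M 18.67 inches; L 20.33 inches; 3XL 22.00 inches.

21/3.5 = 6 sts per in.
M: 112 / 6 = 18.667 → 18.67 in.
L: 122 / 6 = 20.333 → 20.33 in.
3XL: 132 / 6 = 22.000 → 22.00 in.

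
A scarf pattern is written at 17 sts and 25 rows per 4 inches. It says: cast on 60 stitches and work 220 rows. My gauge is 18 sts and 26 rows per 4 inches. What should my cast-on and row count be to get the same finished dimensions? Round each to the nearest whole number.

Stitches: 60 × 18/17 = 63.53 → 64.
Rows: 220 × 26/25 = 228.80 → 229.

Cast on 64 stitches; work 229 rows.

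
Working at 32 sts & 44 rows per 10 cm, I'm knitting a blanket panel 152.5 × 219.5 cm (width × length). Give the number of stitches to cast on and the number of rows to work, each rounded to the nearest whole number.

Cast on 488 stitches and work 966 rows.

Stitch gauge = 32/10 = 3.2 sts/cm; 152.5 × 3.2 = 488.00 → 488 sts.
Row gauge = 44/10 = 4.4 rows/cm; 219.5 × 4.4 = 965.80 → 966 rows.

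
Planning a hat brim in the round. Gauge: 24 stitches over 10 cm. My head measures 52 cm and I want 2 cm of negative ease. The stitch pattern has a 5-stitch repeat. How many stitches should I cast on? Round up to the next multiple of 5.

120 stitches.

Finished = 52 − 2 = 50 cm.
24 / 10 = 2.4 sts/cm.
50 × 2.4 = 120.00 sts.
Next multiple of 5: 120.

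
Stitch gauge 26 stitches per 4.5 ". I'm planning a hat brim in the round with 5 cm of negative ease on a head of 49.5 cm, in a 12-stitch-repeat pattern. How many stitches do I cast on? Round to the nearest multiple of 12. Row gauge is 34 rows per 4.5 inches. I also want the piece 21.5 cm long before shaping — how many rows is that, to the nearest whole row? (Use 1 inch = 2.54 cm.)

Cast on 96 stitches; work 64 rows.

Finished = 49.5 − 5 = 44.5 cm.
44.5 cm × 1/2.54 = 17.52 inches.
26/4.5 = 5.778 sts per in; 17.52 × 5.778 = 101.22 sts.
Nearest multiple of 12 → 96.
21.5 cm = 8.46 inches; × 7.556 = 63.95 → 64 rows.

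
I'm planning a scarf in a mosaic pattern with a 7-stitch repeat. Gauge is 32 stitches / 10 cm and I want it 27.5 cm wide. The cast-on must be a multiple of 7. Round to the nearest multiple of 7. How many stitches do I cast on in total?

CO 91 sts.

32 / 10 = 3.2 sts per cm.
27.5 × 3.2 = 88.00 sts.
Nearest multiple of 7: 91.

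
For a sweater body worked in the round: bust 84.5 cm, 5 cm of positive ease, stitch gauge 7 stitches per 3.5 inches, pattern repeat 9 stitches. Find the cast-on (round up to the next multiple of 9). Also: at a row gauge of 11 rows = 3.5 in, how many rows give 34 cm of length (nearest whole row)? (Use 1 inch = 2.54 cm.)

Finished = 84.5 + 5 = 89.5 cm.
89.5 cm × 1/2.54 = 35.24 inches.
7/3.5 = 2 sts per in; 35.24 × 2 = 70.47 sts.
Next multiple of 9 → 72.
34 cm = 13.39 inches; × 3.143 = 42.07 → 42 rows.

Cast on 72 stitches; work 42 rows.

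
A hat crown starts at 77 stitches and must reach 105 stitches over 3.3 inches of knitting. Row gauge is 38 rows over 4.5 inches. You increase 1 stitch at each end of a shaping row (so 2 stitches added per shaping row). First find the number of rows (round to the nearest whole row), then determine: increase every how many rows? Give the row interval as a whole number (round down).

Increase every 2nd row.

Rows = 3.3 × 8.444 = 27.9 → 28 rows.
Stitches to add: 28 → 14 shaping rows (at 2 st each).
28 / 14 = 2.00 → every 2 rows.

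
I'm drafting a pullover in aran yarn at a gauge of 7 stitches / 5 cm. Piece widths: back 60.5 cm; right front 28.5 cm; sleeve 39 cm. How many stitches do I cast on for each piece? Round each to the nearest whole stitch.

Rate = 7/5 = 1.4 sts per cm.
back: 60.5 × 1.4 = 84.70 → 85.
right front: 28.5 × 1.4 = 39.90 → 40.
sleeve: 39 × 1.4 = 54.60 → 55.

back 85; right front 40; sleeve 55.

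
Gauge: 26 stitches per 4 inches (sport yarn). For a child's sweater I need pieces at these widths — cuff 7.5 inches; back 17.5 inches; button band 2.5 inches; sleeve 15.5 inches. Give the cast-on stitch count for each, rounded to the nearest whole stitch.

cuff 49; back 114; button band 16; sleeve 101.

Rate = 26/4 = 6.5 sts per in.
cuff: 7.5 × 6.5 = 48.75 → 49.
back: 17.5 × 6.5 = 113.75 → 114.
button band: 2.5 × 6.5 = 16.25 → 16.
sleeve: 15.5 × 6.5 = 100.75 → 101.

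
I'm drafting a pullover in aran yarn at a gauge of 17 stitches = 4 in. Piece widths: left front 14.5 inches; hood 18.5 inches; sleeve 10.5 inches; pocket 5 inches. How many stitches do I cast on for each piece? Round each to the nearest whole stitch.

left front 62; hood 79; sleeve 45; pocket 21.

Rate = 17/4 = 4.25 sts per in.
left front: 14.5 × 4.25 = 61.62 → 62.
hood: 18.5 × 4.25 = 78.62 → 79.
sleeve: 10.5 × 4.25 = 44.62 → 45.
pocket: 5 × 4.25 = 21.25 → 21.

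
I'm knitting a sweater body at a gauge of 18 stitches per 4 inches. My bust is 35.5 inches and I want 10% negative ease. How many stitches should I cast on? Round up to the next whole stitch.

144 stitches.

Finished = 35.5 × 0.90 = 31.95 in.
18 / 4 = 4.5 sts per inch.
31.95 × 4.5 = 143.78 sts.
→ 144 sts.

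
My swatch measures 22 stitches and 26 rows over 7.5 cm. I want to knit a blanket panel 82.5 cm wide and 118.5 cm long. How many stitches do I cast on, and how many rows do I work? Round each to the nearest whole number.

Stitch gauge = 22/7.5 = 2.933 sts/cm; 82.5 × 2.933 = 242.00 → 242 sts.
Row gauge = 26/7.5 = 3.467 rows/cm; 118.5 × 3.467 = 410.80 → 411 rows.

Cast on 242 stitches and work 411 rows.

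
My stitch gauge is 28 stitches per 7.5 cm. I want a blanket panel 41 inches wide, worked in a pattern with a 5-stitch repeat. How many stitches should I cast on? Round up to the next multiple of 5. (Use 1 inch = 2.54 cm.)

390 stitches.

41 in = 41 × 2.54 = 104.14 cm.
28 / 7.5 = 3.733 sts/cm.
104.14 × 3.733 = 388.79 sts.
→ 390.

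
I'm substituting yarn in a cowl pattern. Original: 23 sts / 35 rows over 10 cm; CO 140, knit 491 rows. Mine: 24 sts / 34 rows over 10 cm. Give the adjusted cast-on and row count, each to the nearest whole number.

Stitches: 140 × 24/23 = 146.09 → 146.
Rows: 491 × 34/35 = 476.97 → 477.

Cast on 146 stitches; work 477 rows.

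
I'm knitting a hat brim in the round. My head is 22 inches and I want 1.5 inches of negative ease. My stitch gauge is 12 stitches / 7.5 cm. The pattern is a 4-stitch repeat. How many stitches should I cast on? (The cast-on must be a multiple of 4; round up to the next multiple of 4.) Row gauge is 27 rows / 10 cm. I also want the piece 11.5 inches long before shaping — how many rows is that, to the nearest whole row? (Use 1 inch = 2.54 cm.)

Cast on 84 stitches; work 79 rows.

Finished = 22 − 1.5 = 20.5 inches.
20.5 inches × 2.54 = 52.07 cm.
12/7.5 = 1.6 sts per cm; 52.07 × 1.6 = 83.31 sts.
Next multiple of 4 → 84.
11.5 inches = 29.21 cm; × 2.7 = 78.87 → 79 rows.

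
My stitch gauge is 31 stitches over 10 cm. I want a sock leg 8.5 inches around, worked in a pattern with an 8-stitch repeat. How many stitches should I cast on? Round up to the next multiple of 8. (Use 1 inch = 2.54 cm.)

8.5 in = 8.5 × 2.54 = 21.59 cm.
31 / 10 = 3.1 sts/cm.
21.59 × 3.1 = 66.93 sts.
→ 72.

72 stitches.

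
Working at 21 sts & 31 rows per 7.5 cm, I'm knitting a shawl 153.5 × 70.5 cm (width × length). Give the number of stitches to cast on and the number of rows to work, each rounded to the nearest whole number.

Stitch gauge = 21/7.5 = 2.8 sts/cm; 153.5 × 2.8 = 429.80 → 430 sts.
Row gauge = 31/7.5 = 4.133 rows/cm; 70.5 × 4.133 = 291.40 → 291 rows.

Cast on 430 stitches and work 291 rows.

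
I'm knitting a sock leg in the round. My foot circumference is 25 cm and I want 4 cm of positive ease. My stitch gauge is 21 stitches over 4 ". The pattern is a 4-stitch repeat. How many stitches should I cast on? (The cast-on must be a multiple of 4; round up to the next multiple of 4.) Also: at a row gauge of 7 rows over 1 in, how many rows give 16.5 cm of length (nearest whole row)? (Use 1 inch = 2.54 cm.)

Finished = 25 + 4 = 29 cm.
29 cm × 1/2.54 = 11.42 inches.
21/4 = 5.25 sts per in; 11.42 × 5.25 = 59.94 sts.
Next multiple of 4 → 60.
16.5 cm = 6.50 inches; × 7 = 45.47 → 45 rows.

Cast on 60 stitches; work 45 rows.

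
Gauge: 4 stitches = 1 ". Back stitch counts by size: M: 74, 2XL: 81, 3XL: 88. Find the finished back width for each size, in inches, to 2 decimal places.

M 18.50 inches; 2XL 20.25 inches; 3XL 22.00 inches.

4/1 = 4 sts per in.
M: 74 / 4 = 18.500 → 18.50 in.
2XL: 81 / 4 = 20.250 → 20.25 in.
3XL: 88 / 4 = 22.000 → 22.00 in.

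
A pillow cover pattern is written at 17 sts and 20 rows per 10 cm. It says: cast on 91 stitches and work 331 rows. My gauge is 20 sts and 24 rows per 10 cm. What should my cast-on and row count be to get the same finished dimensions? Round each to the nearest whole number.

Stitches: 91 × 20/17 = 107.06 → 107.
Rows: 331 × 24/20 = 397.20 → 397.

Cast on 107 stitches; work 397 rows.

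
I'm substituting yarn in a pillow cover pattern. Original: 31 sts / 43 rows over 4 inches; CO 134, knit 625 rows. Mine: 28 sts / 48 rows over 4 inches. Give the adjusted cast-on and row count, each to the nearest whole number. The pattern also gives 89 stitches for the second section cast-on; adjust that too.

Cast on 121 stitches; work 698 rows; second section cast-on 80 stitches.

Stitches: 134 × 28/31 = 121.03 → 121.
Rows: 625 × 48/43 = 697.67 → 698.
second section cast-on: 89 × 28/31 = 80.39 → 80.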